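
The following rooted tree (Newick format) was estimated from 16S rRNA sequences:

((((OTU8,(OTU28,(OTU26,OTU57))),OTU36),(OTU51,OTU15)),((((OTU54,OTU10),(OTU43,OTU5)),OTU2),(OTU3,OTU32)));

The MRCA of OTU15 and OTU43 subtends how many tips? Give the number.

14

The MRCA of OTU15 and OTU43 is the root, so the clade is the entire tree.
That clade contains 14 terminal taxa: OTU10, OTU15, OTU2, OTU26, OTU28, OTU3, OTU32, OTU36, OTU43, OTU5, OTU51, OTU54, OTU57, OTU8.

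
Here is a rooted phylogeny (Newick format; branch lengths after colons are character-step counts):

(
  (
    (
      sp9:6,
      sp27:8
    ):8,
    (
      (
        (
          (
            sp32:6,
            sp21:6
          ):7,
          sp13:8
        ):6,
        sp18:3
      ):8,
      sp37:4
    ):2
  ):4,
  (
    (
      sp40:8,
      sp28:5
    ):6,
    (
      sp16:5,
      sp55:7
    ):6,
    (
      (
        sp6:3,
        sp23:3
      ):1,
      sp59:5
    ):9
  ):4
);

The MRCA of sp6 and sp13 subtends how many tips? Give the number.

The MRCA of sp6 and sp13 is the root, so the clade is the entire tree.
That clade contains 14 terminal taxa: sp13, sp16, sp18, sp21, sp23, sp27, sp28, sp32, sp37, sp40, sp55, sp59, sp6, sp9.

14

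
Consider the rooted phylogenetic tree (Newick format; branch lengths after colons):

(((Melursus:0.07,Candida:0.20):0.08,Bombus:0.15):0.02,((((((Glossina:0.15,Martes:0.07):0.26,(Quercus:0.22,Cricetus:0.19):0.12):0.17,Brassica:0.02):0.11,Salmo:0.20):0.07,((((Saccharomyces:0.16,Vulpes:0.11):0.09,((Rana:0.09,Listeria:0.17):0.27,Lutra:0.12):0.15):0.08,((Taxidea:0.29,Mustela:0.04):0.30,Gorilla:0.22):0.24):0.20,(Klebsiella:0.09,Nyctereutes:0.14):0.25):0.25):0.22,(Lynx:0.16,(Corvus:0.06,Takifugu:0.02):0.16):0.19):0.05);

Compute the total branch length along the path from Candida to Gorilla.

The path runs Candida → … → MRCA → … → Gorilla; the MRCA is the root of the tree.
Branch lengths along that path: 0.20 + 0.08 + 0.02 + 0.05 + 0.22 + 0.25 + 0.20 + 0.24 + 0.22 = 1.48.

1.48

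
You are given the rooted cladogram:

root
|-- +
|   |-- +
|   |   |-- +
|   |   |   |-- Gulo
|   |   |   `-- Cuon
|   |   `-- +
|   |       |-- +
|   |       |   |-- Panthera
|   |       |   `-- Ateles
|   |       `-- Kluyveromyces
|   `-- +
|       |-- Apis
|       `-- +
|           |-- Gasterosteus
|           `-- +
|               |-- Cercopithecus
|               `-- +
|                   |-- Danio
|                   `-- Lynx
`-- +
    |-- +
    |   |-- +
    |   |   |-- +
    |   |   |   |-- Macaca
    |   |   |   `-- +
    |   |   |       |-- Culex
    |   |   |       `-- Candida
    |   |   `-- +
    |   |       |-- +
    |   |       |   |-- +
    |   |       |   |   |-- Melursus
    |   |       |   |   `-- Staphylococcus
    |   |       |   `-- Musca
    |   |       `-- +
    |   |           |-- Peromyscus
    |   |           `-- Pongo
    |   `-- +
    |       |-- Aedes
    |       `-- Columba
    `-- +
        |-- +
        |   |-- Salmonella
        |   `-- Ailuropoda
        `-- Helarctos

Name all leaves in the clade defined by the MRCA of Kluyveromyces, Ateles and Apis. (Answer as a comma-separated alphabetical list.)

Apis, Ateles, Cercopithecus, Cuon, Danio, Gasterosteus, Gulo, Kluyveromyces, Lynx, Panthera

Tracing Kluyveromyces: it sits inside ((Panthera,Ateles),Kluyveromyces).
Tracing Ateles: it sits inside (Panthera,Ateles).
Tracing Apis: it sits inside (Apis,(Gasterosteus,(Cercopithecus,(Danio,Lynx)))).
The smallest clade enclosing all 3 is (((Gulo,Cuon),((Panthera,Ateles),Kluyveromyces)),(Apis,(Gasterosteus,(Cercopithecus,(Danio,Lynx))))); the answer is its 10 terminal taxa in alphabetical order.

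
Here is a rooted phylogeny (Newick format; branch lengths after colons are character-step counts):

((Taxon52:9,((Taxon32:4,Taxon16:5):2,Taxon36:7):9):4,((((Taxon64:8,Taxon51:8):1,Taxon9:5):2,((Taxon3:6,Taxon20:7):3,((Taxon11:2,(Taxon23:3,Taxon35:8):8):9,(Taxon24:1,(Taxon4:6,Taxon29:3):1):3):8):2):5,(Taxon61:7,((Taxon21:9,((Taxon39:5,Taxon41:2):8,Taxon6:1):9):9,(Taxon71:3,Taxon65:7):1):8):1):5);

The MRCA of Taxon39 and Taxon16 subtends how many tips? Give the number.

22

The MRCA of Taxon39 and Taxon16 is the root, so the clade is the entire tree.
That clade contains 22 terminal taxa: Taxon11, Taxon16, Taxon20, Taxon21, Taxon23, Taxon24, Taxon29, Taxon3, Taxon32, Taxon35, Taxon36, Taxon39, Taxon4, Taxon41, Taxon51, Taxon52, Taxon6, Taxon61, Taxon64, Taxon65, Taxon71, Taxon9.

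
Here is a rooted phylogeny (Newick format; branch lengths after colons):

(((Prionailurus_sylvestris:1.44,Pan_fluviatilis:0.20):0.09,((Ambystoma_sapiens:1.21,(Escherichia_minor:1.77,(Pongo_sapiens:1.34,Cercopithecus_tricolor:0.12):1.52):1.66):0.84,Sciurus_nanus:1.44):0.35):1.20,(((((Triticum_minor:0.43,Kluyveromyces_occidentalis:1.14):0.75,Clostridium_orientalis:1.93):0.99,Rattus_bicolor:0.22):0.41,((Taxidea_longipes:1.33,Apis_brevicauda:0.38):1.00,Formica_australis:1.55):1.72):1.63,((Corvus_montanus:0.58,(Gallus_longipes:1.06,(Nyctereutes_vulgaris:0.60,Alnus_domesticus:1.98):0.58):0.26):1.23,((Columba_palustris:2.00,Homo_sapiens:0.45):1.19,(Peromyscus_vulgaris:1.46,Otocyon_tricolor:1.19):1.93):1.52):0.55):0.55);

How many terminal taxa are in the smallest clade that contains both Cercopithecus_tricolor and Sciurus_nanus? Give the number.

The MRCA of Cercopithecus_tricolor and Sciurus_nanus is the node subtending ((Ambystoma_sapiens,(Escherichia_minor,(Pongo_sapiens,Cercopithecus_tricolor))),Sciurus_nanus).
That clade contains 5 terminal taxa: Ambystoma_sapiens, Cercopithecus_tricolor, Escherichia_minor, Pongo_sapiens, Sciurus_nanus.

5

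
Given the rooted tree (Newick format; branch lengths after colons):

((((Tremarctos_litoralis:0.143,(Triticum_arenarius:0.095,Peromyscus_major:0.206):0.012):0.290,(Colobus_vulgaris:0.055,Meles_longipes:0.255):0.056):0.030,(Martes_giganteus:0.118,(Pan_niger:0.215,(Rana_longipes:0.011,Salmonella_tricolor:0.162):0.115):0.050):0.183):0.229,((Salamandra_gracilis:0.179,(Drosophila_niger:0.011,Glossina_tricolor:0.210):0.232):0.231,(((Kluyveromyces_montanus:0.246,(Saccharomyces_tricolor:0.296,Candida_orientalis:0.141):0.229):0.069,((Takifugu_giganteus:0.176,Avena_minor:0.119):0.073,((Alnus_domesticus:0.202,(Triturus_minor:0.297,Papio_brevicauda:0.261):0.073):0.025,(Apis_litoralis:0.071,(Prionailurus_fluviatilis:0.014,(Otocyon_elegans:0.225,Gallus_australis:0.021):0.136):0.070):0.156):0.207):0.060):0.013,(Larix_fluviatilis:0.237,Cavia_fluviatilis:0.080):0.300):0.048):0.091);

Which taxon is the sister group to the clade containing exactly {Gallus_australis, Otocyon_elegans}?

The clade containing exactly {Gallus_australis, Otocyon_elegans} attaches to the tree at the node subtending (Prionailurus_fluviatilis,(Otocyon_elegans,Gallus_australis)).
The other lineage descending from that same node — the sister group — is the single tip Prionailurus_fluviatilis.

Prionailurus_fluviatilis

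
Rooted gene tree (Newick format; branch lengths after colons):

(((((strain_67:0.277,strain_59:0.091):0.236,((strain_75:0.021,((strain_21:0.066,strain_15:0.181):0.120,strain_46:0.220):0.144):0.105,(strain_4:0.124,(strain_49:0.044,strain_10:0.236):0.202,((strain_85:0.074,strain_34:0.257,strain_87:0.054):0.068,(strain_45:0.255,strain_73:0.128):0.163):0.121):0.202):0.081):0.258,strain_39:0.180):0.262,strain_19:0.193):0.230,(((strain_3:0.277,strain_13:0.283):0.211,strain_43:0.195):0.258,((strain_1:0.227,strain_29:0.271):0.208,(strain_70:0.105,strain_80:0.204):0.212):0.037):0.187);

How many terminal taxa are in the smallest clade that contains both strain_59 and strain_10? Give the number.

14

The MRCA of strain_59 and strain_10 is the node subtending ((strain_67,strain_59),((strain_75,((strain_21,strain_15),strain_46)),(strain_4,(strain_49,strain_10),((strain_85,strain_34,strain_87),(strain_45,strain_73))))).
That clade contains 14 terminal taxa: strain_10, strain_15, strain_21, strain_34, strain_4, strain_45, strain_46, strain_49, strain_59, strain_67, strain_73, strain_75, strain_85, strain_87.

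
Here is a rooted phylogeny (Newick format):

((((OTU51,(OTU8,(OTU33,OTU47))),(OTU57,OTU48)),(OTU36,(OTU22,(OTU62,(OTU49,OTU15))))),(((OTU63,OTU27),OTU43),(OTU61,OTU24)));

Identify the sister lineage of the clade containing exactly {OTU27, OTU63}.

OTU43

The clade containing exactly {OTU27, OTU63} attaches to the tree at the node subtending ((OTU63,OTU27),OTU43).
The other lineage descending from that same node — the sister group — is the single tip OTU43.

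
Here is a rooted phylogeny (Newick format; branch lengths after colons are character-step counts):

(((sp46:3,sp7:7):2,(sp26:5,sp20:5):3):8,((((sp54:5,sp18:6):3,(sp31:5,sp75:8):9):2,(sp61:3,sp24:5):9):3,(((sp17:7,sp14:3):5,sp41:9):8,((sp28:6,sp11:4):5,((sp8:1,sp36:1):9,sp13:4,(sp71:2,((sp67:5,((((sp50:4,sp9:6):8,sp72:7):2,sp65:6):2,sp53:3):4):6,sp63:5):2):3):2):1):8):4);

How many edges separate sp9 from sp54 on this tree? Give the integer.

15

The MRCA of sp9 and sp54 is the node subtending ((((sp54,sp18),(sp31,sp75)),(sp61,sp24)),(((sp17,sp14),sp41),((sp28,sp11),((sp8,sp36),sp13,(sp71,((sp67,((((sp50,sp9),sp72),sp65),sp53)),sp63)))))).
From sp9 up to that node: 11 branches. From sp54 up to the same node: 4 branches. Total: 11 + 4 = 15.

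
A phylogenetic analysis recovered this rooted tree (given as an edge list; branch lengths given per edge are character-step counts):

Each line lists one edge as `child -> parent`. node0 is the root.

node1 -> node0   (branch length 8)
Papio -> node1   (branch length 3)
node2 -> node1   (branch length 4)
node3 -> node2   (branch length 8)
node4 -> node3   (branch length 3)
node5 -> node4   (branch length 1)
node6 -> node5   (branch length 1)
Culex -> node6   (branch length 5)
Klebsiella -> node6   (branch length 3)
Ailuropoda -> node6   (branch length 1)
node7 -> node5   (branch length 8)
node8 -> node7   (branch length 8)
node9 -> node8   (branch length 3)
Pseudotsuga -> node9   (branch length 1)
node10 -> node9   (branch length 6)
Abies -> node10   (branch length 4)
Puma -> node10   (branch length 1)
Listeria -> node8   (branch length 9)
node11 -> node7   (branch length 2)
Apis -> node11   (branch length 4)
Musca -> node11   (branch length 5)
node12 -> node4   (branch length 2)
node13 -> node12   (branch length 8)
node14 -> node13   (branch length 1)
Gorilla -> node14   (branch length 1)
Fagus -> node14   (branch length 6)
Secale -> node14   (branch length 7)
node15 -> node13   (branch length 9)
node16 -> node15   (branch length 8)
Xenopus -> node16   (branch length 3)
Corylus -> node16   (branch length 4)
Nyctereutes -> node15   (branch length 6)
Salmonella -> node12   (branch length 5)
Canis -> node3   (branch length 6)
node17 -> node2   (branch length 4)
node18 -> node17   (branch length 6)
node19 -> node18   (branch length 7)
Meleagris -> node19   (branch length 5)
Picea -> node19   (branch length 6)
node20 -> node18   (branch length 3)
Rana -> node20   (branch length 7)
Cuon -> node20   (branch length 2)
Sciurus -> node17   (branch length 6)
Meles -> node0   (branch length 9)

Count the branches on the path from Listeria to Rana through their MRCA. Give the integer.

The MRCA of Listeria and Rana is the node subtending (((((Culex,Klebsiella,Ailuropoda),(((Pseudotsuga,(Abies,Puma)),Listeria),(Apis,Musca))),(((Gorilla,Fagus,Secale),((Xenopus,Corylus),Nyctereutes)),Salmonella)),Canis),(((Meleagris,Picea),(Rana,Cuon)),Sciurus)).
From Listeria up to that node: 6 branches. From Rana up to the same node: 4 branches. Total: 6 + 4 = 10.

10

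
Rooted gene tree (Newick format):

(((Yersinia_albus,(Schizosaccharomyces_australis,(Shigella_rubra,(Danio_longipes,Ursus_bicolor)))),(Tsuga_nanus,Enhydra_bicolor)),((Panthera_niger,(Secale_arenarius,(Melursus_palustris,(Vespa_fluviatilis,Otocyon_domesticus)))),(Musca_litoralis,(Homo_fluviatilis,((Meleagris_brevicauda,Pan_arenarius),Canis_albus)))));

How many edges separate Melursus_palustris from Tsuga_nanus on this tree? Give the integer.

The MRCA of Melursus_palustris and Tsuga_nanus is the root of the tree.
From Melursus_palustris up to that node: 5 branches. From Tsuga_nanus up to the same node: 3 branches. Total: 5 + 3 = 8.

8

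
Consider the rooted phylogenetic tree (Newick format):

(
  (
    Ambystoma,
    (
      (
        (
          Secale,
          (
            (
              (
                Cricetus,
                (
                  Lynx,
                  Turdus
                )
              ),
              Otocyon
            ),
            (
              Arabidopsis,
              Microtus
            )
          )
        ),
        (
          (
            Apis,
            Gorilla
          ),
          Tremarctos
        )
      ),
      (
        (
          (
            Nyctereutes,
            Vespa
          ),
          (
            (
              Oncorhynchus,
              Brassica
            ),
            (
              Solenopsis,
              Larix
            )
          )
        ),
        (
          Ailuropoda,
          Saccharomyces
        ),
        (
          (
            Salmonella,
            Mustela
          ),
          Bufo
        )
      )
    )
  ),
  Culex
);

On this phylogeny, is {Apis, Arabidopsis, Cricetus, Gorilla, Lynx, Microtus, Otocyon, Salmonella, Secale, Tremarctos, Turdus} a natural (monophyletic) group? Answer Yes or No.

The MRCA of the listed taxa subtends (((Secale,(((Cricetus,(Lynx,Turdus)),Otocyon),(Arabidopsis,Microtus))),((Apis,Gorilla),Tremarctos)),(((Nyctereutes,Vespa),((Oncorhynchus,Brassica),(Solenopsis,Larix))),(Ailuropoda,Saccharomyces),((Salmonella,Mustela),Bufo))).
That clade also contains Ailuropoda, Brassica, Bufo, Larix, Mustela, Nyctereutes, Oncorhynchus, Saccharomyces, Solenopsis, Vespa, which are not in the proposed group, so the group is not monophyletic.

No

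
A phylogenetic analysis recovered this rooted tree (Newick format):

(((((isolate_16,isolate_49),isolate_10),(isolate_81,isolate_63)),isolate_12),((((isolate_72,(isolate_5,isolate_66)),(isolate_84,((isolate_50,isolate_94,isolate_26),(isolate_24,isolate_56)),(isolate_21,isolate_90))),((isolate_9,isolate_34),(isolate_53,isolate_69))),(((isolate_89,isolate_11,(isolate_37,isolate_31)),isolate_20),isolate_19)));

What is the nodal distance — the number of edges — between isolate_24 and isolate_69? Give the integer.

The MRCA of isolate_24 and isolate_69 is the node subtending (((isolate_72,(isolate_5,isolate_66)),(isolate_84,((isolate_50,isolate_94,isolate_26),(isolate_24,isolate_56)),(isolate_21,isolate_90))),((isolate_9,isolate_34),(isolate_53,isolate_69))).
From isolate_24 up to that node: 5 branches. From isolate_69 up to the same node: 3 branches. Total: 5 + 3 = 8.

8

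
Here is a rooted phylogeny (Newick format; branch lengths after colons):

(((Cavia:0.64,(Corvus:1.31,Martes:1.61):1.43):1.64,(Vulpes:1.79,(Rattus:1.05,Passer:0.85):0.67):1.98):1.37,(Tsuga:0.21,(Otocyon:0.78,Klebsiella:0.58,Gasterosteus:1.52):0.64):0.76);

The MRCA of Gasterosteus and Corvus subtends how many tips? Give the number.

The MRCA of Gasterosteus and Corvus is the root, so the clade is the entire tree.
That clade contains 10 terminal taxa: Cavia, Corvus, Gasterosteus, Klebsiella, Martes, Otocyon, Passer, Rattus, Tsuga, Vulpes.

10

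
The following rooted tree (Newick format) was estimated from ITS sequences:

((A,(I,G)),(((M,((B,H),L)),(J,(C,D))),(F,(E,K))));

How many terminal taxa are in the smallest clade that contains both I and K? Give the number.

The MRCA of I and K is the root, so the clade is the entire tree.
That clade contains 13 terminal taxa: A, B, C, D, E, F, G, H, I, J, K, L, M.

13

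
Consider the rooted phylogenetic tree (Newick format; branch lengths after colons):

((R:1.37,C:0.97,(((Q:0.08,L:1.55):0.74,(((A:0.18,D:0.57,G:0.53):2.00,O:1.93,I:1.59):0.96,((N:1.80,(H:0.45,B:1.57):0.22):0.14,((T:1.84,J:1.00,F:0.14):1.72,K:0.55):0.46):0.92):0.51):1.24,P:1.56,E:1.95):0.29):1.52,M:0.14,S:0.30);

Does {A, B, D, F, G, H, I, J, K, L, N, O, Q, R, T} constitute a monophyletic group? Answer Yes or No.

No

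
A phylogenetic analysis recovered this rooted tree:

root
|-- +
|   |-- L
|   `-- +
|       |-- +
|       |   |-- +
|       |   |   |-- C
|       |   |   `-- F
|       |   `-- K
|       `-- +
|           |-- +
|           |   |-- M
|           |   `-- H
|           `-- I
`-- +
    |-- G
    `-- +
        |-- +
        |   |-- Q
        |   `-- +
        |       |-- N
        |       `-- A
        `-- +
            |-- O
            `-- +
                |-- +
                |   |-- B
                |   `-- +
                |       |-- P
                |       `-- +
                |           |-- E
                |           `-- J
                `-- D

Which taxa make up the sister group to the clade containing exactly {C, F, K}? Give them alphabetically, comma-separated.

H, I, M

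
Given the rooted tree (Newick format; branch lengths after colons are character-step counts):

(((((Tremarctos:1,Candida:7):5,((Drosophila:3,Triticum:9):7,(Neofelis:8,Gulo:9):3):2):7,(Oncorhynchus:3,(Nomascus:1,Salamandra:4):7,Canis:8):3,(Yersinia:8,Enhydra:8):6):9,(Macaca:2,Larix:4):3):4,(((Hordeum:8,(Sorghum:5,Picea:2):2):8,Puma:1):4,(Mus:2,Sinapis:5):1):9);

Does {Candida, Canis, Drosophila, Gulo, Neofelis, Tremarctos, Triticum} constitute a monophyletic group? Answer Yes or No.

The MRCA of the listed taxa subtends (((Tremarctos,Candida),((Drosophila,Triticum),(Neofelis,Gulo))),(Oncorhynchus,(Nomascus,Salamandra),Canis),(Yersinia,Enhydra)).
That clade also contains Enhydra, Nomascus, Oncorhynchus, Salamandra, Yersinia, which are not in the proposed group, so the group is not monophyletic.

No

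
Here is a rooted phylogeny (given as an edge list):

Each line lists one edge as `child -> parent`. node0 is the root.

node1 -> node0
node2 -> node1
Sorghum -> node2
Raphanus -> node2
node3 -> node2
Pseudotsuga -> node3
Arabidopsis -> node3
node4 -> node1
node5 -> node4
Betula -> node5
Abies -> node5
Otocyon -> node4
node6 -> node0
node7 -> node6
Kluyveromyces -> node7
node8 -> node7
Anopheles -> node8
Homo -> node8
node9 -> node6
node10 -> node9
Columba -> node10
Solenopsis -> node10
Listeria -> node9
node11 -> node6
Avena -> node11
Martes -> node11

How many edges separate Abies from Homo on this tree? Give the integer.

The MRCA of Abies and Homo is the root of the tree.
From Abies up to that node: 4 branches. From Homo up to the same node: 4 branches. Total: 4 + 4 = 8.

8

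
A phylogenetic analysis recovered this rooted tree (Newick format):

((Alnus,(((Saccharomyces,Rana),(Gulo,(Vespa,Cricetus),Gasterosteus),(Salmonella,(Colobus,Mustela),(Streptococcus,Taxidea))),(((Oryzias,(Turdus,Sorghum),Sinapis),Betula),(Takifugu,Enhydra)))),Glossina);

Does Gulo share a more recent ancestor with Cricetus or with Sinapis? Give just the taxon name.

Cricetus

The MRCA of Gulo and Cricetus subtends (Gulo,(Vespa,Cricetus),Gasterosteus) (4 taxa).
The MRCA of Gulo and Sinapis subtends (((Saccharomyces,Rana),(Gulo,(Vespa,Cricetus),Gasterosteus),(Salmonella,(Colobus,Mustela),(Streptococcus,Taxidea))),(((Oryzias,(Turdus,Sorghum),Sinapis),Betula),(Takifugu,Enhydra))) (18 taxa).
The first is nested inside the second, so Gulo shares a more recent common ancestor with Cricetus.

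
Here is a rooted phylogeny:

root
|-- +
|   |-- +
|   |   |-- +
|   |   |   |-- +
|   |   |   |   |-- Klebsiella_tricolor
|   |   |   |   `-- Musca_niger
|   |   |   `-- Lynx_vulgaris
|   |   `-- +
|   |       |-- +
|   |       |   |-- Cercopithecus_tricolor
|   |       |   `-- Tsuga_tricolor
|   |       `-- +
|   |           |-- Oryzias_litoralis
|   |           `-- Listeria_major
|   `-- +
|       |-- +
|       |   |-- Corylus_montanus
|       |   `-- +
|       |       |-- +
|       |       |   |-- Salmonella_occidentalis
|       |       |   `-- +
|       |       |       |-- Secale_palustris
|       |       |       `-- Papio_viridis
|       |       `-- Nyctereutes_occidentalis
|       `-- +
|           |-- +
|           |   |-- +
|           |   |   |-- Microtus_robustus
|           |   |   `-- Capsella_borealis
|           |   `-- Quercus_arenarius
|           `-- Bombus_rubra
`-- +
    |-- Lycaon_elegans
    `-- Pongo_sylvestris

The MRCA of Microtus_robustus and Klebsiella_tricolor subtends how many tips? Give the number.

16

The MRCA of Microtus_robustus and Klebsiella_tricolor is the node subtending ((((Klebsiella_tricolor,Musca_niger),Lynx_vulgaris),((Cercopithecus_tricolor,Tsuga_tricolor),(Oryzias_litoralis,Listeria_major))),((Corylus_montanus,((Salmonella_occidentalis,(Secale_palustris,Papio_viridis)),Nyctereutes_occidentalis)),(((Microtus_robustus,Capsella_borealis),Quercus_arenarius),Bombus_rubra))).
That clade contains 16 terminal taxa: Bombus_rubra, Capsella_borealis, Cercopithecus_tricolor, Corylus_montanus, Klebsiella_tricolor, Listeria_major, Lynx_vulgaris, Microtus_robustus, Musca_niger, Nyctereutes_occidentalis, Oryzias_litoralis, Papio_viridis, Quercus_arenarius, Salmonella_occidentalis, Secale_palustris, Tsuga_tricolor.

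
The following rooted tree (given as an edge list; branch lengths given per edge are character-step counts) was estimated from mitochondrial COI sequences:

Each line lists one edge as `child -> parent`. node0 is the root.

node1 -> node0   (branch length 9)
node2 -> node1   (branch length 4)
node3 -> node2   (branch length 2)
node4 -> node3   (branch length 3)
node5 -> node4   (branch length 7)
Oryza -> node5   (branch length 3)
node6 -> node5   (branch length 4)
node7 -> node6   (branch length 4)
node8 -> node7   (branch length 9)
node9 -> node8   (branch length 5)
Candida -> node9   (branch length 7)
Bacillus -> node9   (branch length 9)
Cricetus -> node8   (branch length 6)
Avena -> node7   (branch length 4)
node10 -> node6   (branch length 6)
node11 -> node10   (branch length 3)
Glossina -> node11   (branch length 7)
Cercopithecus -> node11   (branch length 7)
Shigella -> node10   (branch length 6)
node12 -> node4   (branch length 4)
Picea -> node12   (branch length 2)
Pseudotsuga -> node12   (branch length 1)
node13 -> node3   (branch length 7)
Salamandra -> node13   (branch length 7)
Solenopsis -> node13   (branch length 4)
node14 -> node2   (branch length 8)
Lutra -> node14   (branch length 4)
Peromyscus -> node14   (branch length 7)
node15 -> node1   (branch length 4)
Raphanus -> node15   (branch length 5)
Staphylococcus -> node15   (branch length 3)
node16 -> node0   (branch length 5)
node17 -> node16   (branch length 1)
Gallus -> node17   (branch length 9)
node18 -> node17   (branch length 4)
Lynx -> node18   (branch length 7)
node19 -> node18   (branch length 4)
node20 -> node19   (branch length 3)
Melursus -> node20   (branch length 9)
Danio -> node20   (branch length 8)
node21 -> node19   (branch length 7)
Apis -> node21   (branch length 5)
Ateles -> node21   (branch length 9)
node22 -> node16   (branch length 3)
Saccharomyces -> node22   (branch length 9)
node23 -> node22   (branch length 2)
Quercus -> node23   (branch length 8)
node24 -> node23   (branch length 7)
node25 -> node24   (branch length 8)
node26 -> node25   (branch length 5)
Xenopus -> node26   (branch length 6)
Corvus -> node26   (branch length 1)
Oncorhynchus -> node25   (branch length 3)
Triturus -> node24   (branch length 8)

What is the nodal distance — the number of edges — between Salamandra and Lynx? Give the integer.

9

The MRCA of Salamandra and Lynx is the root of the tree.
From Salamandra up to that node: 5 branches. From Lynx up to the same node: 4 branches. Total: 5 + 4 = 9.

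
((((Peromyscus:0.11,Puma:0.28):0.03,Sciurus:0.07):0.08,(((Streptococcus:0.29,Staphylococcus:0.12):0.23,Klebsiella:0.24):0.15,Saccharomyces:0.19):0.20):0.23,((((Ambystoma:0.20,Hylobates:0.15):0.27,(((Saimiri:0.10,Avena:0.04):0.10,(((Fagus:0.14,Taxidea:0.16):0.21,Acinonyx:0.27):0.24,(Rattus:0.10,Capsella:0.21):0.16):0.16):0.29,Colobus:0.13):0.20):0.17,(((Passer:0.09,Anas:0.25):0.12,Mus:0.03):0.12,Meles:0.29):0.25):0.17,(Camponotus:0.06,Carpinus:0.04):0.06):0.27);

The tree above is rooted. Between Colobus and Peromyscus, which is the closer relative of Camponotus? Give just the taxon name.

The MRCA of Camponotus and Colobus subtends ((((Ambystoma,Hylobates),(((Saimiri,Avena),(((Fagus,Taxidea),Acinonyx),(Rattus,Capsella))),Colobus)),(((Passer,Anas),Mus),Meles)),(Camponotus,Carpinus)) (16 taxa).
The MRCA of Camponotus and Peromyscus is the root, subtending the entire tree (23 taxa).
The first is nested inside the second, so Camponotus shares a more recent common ancestor with Colobus.

Colobus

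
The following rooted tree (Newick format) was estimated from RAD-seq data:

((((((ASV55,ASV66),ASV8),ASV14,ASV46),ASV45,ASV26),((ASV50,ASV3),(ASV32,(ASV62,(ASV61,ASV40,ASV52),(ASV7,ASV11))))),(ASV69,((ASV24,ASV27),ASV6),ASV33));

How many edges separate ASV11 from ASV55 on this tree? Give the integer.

10

The MRCA of ASV11 and ASV55 is the node subtending (((((ASV55,ASV66),ASV8),ASV14,ASV46),ASV45,ASV26),((ASV50,ASV3),(ASV32,(ASV62,(ASV61,ASV40,ASV52),(ASV7,ASV11))))).
From ASV11 up to that node: 5 branches. From ASV55 up to the same node: 5 branches. Total: 5 + 5 = 10.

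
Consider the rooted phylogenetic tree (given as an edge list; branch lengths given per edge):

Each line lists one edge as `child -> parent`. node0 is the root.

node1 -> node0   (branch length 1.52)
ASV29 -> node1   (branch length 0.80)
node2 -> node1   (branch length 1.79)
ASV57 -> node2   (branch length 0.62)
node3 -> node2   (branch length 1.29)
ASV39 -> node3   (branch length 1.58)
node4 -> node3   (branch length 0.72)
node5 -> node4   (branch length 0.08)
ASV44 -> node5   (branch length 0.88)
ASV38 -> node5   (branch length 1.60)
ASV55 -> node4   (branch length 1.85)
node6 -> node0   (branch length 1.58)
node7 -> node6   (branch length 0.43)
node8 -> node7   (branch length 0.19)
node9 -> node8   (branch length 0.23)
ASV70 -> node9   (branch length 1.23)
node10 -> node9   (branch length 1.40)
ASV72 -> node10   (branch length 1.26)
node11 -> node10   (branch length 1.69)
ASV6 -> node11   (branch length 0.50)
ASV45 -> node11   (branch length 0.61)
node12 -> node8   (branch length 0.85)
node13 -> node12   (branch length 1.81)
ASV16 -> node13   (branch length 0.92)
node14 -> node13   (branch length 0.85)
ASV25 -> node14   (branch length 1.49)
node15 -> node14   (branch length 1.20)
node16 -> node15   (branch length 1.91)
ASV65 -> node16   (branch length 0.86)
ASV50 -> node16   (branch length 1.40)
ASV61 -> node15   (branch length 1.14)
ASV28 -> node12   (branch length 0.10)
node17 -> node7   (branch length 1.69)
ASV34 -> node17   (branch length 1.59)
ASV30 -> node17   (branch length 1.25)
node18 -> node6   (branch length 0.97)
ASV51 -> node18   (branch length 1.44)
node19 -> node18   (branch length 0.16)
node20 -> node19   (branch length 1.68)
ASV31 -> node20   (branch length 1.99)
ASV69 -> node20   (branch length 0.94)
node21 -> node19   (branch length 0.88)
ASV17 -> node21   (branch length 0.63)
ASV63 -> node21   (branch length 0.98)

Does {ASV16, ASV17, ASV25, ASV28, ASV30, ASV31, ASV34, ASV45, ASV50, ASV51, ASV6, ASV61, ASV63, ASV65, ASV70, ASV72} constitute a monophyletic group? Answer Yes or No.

No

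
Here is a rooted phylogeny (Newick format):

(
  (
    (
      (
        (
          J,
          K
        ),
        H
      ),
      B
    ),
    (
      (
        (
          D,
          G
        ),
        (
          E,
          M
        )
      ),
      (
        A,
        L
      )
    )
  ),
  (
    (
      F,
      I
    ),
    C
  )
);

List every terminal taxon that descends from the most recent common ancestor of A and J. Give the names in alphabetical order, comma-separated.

A, B, D, E, G, H, J, K, L, M

Tracing A: it sits inside (A,L).
Tracing J: it sits inside (J,K).
The smallest clade enclosing both is ((((J,K),H),B),(((D,G),(E,M)),(A,L))); the answer is its 10 terminal taxa in alphabetical order.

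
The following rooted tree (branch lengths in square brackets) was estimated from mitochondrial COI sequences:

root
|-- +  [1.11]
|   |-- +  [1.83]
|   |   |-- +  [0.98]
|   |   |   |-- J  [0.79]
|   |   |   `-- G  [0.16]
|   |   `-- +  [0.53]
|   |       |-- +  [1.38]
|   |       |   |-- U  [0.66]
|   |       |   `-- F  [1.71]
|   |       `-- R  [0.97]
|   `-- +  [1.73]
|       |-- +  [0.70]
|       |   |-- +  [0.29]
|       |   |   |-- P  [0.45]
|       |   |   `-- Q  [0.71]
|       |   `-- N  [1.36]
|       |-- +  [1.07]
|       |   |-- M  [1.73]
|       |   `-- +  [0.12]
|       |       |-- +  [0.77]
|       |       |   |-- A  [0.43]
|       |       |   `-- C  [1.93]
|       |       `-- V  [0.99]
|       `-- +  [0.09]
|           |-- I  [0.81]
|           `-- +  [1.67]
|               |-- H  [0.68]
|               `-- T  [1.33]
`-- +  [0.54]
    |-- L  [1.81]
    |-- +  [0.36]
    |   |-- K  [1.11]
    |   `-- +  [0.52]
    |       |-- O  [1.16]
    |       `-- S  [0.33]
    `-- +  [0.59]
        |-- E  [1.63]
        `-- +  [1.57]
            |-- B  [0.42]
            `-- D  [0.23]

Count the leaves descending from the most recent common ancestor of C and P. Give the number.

The MRCA of C and P is the node subtending (((P,Q),N),(M,((A,C),V)),(I,(H,T))).
That clade contains 10 terminal taxa: A, C, H, I, M, N, P, Q, T, V.

10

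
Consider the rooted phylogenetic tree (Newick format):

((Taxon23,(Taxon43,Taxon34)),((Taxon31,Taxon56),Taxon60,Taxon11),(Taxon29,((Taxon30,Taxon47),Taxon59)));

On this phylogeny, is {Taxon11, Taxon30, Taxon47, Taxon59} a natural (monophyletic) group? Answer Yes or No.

No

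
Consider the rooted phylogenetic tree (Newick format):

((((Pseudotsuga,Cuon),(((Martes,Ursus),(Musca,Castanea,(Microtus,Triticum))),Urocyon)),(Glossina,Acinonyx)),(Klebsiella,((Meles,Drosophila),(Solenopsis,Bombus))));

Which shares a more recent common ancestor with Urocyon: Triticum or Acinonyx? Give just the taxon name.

Triticum

The MRCA of Urocyon and Triticum subtends (((Martes,Ursus),(Musca,Castanea,(Microtus,Triticum))),Urocyon) (7 taxa).
The MRCA of Urocyon and Acinonyx subtends (((Pseudotsuga,Cuon),(((Martes,Ursus),(Musca,Castanea,(Microtus,Triticum))),Urocyon)),(Glossina,Acinonyx)) (11 taxa).
The first is nested inside the second, so Urocyon shares a more recent common ancestor with Triticum.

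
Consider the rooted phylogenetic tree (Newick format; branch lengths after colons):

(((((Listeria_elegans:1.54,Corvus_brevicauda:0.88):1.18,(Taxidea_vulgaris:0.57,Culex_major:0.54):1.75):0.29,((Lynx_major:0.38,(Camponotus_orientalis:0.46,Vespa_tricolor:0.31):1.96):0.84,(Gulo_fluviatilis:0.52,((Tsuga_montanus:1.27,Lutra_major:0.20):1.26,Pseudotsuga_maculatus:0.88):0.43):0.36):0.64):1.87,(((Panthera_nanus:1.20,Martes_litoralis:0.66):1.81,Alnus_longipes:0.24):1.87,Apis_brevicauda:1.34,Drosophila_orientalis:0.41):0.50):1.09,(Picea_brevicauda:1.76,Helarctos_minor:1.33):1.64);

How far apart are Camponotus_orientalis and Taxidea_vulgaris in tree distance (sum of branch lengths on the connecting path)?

The path runs Camponotus_orientalis → … → MRCA → … → Taxidea_vulgaris; the MRCA is the node subtending (((Listeria_elegans,Corvus_brevicauda),(Taxidea_vulgaris,Culex_major)),((Lynx_major,(Camponotus_orientalis,Vespa_tricolor)),(Gulo_fluviatilis,((Tsuga_montanus,Lutra_major),Pseudotsuga_maculatus)))).
Branch lengths along that path: 0.46 + 1.96 + 0.84 + 0.64 + 0.29 + 1.75 + 0.57 = 6.51.

6.51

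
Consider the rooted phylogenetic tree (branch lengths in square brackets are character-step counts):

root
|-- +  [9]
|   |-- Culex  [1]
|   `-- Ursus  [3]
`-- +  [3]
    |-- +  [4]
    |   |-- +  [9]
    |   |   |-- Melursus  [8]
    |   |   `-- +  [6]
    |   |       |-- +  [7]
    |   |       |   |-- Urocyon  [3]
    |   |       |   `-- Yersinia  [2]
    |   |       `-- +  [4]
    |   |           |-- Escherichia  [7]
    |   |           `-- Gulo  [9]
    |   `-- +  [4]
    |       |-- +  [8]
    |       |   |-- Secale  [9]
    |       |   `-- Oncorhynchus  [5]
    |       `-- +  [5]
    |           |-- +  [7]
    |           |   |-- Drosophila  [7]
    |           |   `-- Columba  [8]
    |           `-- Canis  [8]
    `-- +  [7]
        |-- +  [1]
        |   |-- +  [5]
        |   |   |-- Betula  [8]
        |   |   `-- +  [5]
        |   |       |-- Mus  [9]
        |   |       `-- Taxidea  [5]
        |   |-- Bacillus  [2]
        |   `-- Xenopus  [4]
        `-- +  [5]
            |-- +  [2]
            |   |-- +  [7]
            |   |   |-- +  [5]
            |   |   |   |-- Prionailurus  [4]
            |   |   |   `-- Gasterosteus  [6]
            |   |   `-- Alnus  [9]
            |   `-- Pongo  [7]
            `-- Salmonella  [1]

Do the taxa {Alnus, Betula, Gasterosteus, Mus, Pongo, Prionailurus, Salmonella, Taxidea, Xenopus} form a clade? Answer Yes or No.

The MRCA of the listed taxa subtends (((Betula,(Mus,Taxidea)),Bacillus,Xenopus),((((Prionailurus,Gasterosteus),Alnus),Pongo),Salmonella)).
That clade also contains Bacillus, which is not in the proposed group, so the group is not monophyletic.

No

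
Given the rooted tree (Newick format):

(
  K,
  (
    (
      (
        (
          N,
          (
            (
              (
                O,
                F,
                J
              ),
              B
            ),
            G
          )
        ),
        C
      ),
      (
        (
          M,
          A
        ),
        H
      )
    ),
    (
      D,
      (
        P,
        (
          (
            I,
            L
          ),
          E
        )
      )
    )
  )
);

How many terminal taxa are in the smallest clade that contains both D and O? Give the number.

The MRCA of D and O is the node subtending ((((N,(((O,F,J),B),G)),C),((M,A),H)),(D,(P,((I,L),E)))).
That clade contains 15 terminal taxa: A, B, C, D, E, F, G, H, I, J, L, M, N, O, P.

15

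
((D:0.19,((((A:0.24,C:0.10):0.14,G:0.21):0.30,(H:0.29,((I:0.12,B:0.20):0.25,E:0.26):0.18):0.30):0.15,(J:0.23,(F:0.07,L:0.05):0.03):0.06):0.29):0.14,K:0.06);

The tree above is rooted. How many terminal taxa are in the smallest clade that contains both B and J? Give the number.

10

The MRCA of B and J is the node subtending ((((A,C),G),(H,((I,B),E))),(J,(F,L))).
That clade contains 10 terminal taxa: A, B, C, E, F, G, H, I, J, L.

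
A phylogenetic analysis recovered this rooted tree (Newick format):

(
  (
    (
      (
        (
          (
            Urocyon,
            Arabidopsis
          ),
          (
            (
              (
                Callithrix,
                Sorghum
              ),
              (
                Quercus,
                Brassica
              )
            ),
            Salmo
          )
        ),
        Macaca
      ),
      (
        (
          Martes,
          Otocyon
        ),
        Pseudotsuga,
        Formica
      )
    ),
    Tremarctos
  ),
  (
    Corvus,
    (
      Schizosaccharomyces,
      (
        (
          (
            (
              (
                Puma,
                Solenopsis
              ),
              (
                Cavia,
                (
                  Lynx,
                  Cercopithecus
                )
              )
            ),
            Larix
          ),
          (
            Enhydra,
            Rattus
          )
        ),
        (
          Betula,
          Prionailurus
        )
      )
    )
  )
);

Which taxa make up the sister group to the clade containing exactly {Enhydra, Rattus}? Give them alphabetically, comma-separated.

Cavia, Cercopithecus, Larix, Lynx, Puma, Solenopsis

The clade containing exactly {Enhydra, Rattus} attaches to the tree at the node subtending ((((Puma,Solenopsis),(Cavia,(Lynx,Cercopithecus))),Larix),(Enhydra,Rattus)).
The other lineage descending from that same node — the sister group — is (((Puma,Solenopsis),(Cavia,(Lynx,Cercopithecus))),Larix); its 6 tips in alphabetical order are the answer.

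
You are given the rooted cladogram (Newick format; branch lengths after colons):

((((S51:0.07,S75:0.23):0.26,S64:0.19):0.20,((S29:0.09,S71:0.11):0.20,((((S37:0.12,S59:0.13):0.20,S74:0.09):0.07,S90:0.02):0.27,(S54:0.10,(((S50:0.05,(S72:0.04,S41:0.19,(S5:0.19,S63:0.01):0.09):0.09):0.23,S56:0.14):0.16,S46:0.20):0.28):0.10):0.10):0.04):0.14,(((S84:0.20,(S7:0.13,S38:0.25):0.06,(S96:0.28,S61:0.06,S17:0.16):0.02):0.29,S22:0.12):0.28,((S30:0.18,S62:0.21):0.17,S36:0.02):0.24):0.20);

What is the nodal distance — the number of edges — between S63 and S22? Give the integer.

13

The MRCA of S63 and S22 is the root of the tree.
From S63 up to that node: 10 branches. From S22 up to the same node: 3 branches. Total: 10 + 3 = 13.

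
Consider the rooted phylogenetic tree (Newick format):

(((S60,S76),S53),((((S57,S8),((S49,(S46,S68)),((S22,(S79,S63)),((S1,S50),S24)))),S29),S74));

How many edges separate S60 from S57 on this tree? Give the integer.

8

The MRCA of S60 and S57 is the root of the tree.
From S60 up to that node: 3 branches. From S57 up to the same node: 5 branches. Total: 3 + 5 = 8.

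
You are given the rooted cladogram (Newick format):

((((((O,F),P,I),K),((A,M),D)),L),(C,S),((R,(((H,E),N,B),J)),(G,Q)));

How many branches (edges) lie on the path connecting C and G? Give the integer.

5

The MRCA of C and G is the root of the tree.
From C up to that node: 2 branches. From G up to the same node: 3 branches. Total: 2 + 3 = 5.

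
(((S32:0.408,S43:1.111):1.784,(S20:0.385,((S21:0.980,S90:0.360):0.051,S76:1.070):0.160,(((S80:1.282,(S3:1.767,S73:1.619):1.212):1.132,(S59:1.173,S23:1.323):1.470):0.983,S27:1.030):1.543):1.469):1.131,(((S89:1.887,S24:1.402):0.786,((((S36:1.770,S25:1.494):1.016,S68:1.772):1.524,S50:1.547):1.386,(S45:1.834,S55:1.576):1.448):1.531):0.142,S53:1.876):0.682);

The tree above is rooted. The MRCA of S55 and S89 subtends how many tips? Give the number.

8

The MRCA of S55 and S89 is the node subtending ((S89,S24),((((S36,S25),S68),S50),(S45,S55))).
That clade contains 8 terminal taxa: S24, S25, S36, S45, S50, S55, S68, S89.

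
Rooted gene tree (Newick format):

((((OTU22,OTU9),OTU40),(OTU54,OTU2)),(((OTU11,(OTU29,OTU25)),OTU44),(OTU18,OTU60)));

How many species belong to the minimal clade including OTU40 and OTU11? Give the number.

11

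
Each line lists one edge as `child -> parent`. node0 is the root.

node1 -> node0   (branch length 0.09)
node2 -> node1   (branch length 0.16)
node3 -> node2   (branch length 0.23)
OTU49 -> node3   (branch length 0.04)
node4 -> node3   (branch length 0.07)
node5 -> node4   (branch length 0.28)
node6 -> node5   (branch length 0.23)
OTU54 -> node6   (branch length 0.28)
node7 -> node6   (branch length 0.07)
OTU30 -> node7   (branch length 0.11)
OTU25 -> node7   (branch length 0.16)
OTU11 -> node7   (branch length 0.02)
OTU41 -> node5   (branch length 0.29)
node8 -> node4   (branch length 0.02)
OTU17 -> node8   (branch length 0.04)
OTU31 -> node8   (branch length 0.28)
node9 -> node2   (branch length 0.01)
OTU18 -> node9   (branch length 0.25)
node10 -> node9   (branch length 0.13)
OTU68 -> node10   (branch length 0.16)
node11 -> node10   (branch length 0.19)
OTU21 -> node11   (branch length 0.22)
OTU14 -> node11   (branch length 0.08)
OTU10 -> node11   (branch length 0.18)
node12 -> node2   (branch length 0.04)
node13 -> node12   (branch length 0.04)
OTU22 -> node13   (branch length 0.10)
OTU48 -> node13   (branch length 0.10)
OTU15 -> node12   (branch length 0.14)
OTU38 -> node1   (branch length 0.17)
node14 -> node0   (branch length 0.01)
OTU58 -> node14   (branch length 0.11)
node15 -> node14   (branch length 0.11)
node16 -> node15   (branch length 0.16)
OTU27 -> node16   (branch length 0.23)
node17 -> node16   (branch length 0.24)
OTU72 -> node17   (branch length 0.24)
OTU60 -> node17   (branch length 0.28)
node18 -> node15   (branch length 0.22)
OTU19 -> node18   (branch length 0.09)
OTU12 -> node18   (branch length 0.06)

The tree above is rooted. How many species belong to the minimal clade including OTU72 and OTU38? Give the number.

23

The MRCA of OTU72 and OTU38 is the root, so the clade is the entire tree.
That clade contains 23 terminal taxa: OTU10, OTU11, OTU12, OTU14, OTU15, OTU17, OTU18, OTU19, OTU21, OTU22, OTU25, OTU27, OTU30, OTU31, OTU38, OTU41, OTU48, OTU49, OTU54, OTU58, OTU60, OTU68, OTU72.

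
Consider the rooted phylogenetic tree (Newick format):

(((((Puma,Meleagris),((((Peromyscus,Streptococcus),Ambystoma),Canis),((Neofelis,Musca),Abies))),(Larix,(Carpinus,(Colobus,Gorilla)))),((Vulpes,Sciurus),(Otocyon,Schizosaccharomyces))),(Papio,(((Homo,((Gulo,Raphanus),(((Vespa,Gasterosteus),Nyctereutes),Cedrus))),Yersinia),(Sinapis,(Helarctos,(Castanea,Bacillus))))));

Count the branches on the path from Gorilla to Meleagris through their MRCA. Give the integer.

7

The MRCA of Gorilla and Meleagris is the node subtending (((Puma,Meleagris),((((Peromyscus,Streptococcus),Ambystoma),Canis),((Neofelis,Musca),Abies))),(Larix,(Carpinus,(Colobus,Gorilla)))).
From Gorilla up to that node: 4 branches. From Meleagris up to the same node: 3 branches. Total: 4 + 3 = 7.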